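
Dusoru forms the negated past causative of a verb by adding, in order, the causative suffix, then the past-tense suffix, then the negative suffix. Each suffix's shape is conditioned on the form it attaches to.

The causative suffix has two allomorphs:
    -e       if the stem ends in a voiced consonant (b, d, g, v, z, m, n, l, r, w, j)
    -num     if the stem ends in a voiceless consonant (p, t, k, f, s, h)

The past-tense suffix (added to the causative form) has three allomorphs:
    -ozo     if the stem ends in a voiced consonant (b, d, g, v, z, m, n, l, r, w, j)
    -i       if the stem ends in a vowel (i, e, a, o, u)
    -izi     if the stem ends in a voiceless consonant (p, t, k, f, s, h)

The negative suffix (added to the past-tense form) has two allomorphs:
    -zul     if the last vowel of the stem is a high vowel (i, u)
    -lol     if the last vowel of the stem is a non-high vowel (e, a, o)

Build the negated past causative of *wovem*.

wovemeizul

*wovem* — final consonant /m/ (voiced) → -e → *woveme*.
The causative form *woveme* — final sound /e/ (a vowel) → -i → *wovemei*.
The past-tense form *wovemei*: last vowel = /i/, a high vowel → -zul → *wovemeizul*.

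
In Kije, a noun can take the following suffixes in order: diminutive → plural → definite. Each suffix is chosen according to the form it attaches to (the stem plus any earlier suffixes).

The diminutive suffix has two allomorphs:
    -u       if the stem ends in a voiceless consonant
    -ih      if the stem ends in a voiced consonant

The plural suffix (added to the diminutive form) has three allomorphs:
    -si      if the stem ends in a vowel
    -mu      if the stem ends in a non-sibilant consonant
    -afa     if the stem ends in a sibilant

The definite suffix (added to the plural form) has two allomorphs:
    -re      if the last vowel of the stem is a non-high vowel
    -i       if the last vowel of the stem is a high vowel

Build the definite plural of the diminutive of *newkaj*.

newkajihmui

*newkaj* — final consonant /j/ (voiced) → -ih → *newkajih*.
The diminutive form *newkajih* — final sound /h/ (a non-sibilant consonant) → -mu → *newkajihmu*.
Since the last vowel of the plural form *newkajihmu* is /u/ (a high vowel), it takes -i, giving *newkajihmui*.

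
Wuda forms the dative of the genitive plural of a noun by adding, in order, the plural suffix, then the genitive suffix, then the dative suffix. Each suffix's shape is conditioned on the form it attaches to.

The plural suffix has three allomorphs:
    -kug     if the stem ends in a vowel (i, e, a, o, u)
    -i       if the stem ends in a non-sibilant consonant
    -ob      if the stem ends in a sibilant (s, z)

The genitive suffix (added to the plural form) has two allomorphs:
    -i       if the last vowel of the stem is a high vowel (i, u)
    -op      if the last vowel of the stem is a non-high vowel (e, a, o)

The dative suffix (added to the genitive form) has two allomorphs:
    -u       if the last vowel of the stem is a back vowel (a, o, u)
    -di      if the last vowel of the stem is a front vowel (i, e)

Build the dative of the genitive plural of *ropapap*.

ropapapiidi

Since the final sound of *ropapap* is /p/ (a non-sibilant consonant), it takes -i, giving *ropapapi*.
Since the last vowel of the plural form *ropapapi* is /i/ (a high vowel), it takes -i, giving *ropapapii*.
The genitive form *ropapapii*: last vowel = /i/, a front vowel → -di → *ropapapiidi*.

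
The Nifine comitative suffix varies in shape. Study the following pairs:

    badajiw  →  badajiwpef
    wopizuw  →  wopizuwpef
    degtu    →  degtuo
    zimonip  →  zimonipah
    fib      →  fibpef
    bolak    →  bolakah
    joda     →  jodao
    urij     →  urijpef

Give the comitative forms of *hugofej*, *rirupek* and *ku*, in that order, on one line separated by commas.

The alternation tracks the final sound of the stem — -ah when the stem ends in a voiceless consonant (*zimonip*, *bolak*); -pef when the stem ends in a voiced consonant (*badajiw*, *wopizuw*, *fib*, *urij*); -o when the stem ends in a vowel (*degtu*, *joda*).
*hugofej* — final sound /j/ (a voiced consonant) → -pef → *hugofejpef*.
*rirupek*: final sound = /k/, a voiceless consonant → -ah → *rirupekah*.
The final sound of *ku* is /u/, which is a vowel, so the suffix is -o, giving *kuo*.

hugofejpef, rirupekah, kuo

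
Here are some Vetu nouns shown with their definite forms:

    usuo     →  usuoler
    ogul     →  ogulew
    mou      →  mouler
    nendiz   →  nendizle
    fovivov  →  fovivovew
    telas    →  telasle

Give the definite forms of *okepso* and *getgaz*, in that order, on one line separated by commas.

The pattern is sibilance of the final sound: -le when the stem ends in a sibilant (*nendiz*, *telas*); -ew when the stem ends in a non-sibilant consonant (*ogul*, *fovivov*); -ler when the stem ends in a vowel (*usuo*, *mou*).
Since the final sound of *okepso* is /o/ (a vowel), it takes -ler, giving *okepsoler*.
Since the final sound of *getgaz* is /z/ (a sibilant), it takes -le, giving *getgazle*.

okepsoler, getgazle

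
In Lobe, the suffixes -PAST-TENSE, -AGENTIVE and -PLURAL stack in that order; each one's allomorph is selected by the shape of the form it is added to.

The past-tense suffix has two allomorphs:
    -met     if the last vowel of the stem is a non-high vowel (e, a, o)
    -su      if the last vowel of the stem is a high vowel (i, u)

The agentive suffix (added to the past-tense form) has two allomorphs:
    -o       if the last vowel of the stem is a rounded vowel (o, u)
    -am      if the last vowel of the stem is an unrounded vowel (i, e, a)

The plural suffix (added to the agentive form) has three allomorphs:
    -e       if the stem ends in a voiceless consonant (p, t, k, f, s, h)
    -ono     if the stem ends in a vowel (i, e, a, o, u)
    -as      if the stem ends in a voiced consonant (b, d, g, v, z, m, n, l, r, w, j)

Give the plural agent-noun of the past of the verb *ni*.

*ni* — last vowel /i/ (a high vowel) → -su → *nisu*.
Since the last vowel of the past-tense form *nisu* is /u/ (a rounded vowel), it takes -o, giving *nisuo*.
Since the final sound of the agentive form *nisuo* is /o/ (a vowel), it takes -ono, giving *nisuoono*.

nisuoono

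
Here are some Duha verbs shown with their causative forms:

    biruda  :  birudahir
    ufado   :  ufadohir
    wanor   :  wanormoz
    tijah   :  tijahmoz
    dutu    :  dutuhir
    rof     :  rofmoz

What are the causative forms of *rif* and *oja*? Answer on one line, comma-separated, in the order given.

The suffix is conditioned by the final sound: -moz when the stem ends in a consonant (*wanor*, *tijah*, *rof*); -hir when the stem ends in a vowel (*biruda*, *ufado*, *dutu*).
Since the final sound of *rif* is /f/ (a consonant), it takes -moz, giving *rifmoz*.
The final sound of *oja* is /a/, which is a vowel, so the suffix is -hir, giving *ojahir*.

rifmoz, ojahir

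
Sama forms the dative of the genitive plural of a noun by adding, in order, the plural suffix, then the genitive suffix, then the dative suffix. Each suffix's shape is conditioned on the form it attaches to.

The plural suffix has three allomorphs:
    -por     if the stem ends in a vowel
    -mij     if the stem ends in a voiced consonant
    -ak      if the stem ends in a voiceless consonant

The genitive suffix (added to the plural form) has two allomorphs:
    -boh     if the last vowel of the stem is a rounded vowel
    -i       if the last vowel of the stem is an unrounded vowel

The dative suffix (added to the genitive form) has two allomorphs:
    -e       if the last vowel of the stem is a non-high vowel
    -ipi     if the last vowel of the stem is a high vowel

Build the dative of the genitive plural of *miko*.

mikoporbohe

*miko*: final sound = /o/, a vowel → -por → *mikopor*.
The last vowel of the plural form *mikopor* is /o/, which is a rounded vowel, so the genitive suffix is -boh, giving *mikoporboh*.
The last vowel of the genitive form *mikoporboh* is /o/, which is a non-high vowel, so the dative suffix is -e, giving *mikoporbohe*.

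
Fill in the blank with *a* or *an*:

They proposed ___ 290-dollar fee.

The indefinite article is chosen by the initial *sound* of the following word, not its spelling.
The number *290* is spoken "two hundred …", beginning with /tuː/ — a consonant sound.
So the article is *a*: They proposed a 290-dollar fee.

a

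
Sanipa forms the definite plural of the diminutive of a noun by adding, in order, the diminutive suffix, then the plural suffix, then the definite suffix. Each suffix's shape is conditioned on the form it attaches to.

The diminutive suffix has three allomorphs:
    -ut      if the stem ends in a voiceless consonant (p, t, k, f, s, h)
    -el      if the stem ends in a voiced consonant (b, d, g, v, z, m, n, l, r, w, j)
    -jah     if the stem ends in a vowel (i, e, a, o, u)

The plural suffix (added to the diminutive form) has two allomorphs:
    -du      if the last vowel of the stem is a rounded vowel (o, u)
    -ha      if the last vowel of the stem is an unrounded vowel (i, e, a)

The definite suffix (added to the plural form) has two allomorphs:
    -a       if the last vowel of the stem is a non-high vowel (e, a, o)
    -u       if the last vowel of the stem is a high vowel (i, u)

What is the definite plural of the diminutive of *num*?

numelhaa

*num* — final sound /m/ (a voiced consonant) → -el → *numel*.
The diminutive form *numel* — last vowel /e/ (an unrounded vowel) → -ha → *numelha*.
The last vowel of the plural form *numelha* is /a/, which is a non-high vowel, so the definite suffix is -a, giving *numelhaa*.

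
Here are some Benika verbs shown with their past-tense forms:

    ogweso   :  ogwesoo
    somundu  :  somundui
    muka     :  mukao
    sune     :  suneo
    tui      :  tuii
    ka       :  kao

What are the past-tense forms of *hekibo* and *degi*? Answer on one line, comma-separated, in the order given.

The pattern is height harmony: -i when the last vowel of the stem is a high vowel (*somundu*, *tui*); -o when the last vowel of the stem is a non-high vowel (*ogweso*, *muka*, *sune*, *ka*).
The last vowel of *hekibo* is /o/, which is a non-high vowel, so the suffix is -o, giving *hekiboo*.
*degi*: last vowel = /i/, a high vowel → -i → *degii*.

hekiboo, degii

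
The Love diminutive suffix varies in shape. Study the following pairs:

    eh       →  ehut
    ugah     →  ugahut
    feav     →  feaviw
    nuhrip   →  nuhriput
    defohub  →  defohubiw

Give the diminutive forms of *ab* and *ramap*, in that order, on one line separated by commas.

abiw, ramaput

The alternation tracks the final consonant of the stem — -ut when the stem ends in a voiceless consonant (*eh*, *ugah*, *nuhrip*); -iw when the stem ends in a voiced consonant (*feav*, *defohub*).
*ab* — final consonant /b/ (voiced) → -iw → *abiw*.
Since the final consonant of *ramap* is /p/ (voiceless), it takes -ut, giving *ramaput*.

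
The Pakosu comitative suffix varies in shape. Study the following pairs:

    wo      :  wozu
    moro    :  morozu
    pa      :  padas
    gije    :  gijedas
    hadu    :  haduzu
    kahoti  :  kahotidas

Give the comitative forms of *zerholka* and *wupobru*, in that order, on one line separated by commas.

The pattern is rounding harmony: -zu when the last vowel of the stem is a rounded vowel (*wo*, *moro*, *hadu*); -das when the last vowel of the stem is an unrounded vowel (*pa*, *gije*, *kahoti*).
Since the last vowel of *zerholka* is /a/ (an unrounded vowel), it takes -das, giving *zerholkadas*.
*wupobru* — last vowel /u/ (a rounded vowel) → -zu → *wupobruzu*.

zerholkadas, wupobruzu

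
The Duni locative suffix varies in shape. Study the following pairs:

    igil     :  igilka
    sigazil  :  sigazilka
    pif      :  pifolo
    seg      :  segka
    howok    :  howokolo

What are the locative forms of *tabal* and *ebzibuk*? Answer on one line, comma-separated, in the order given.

Looking at the final consonant of each stem: -olo when the stem ends in a voiceless consonant (*pif*, *howok*); -ka when the stem ends in a voiced consonant (*igil*, *sigazil*, *seg*).
*tabal*: final consonant = /l/, voiced → -ka → *tabalka*.
*ebzibuk*: final consonant = /k/, voiceless → -olo → *ebzibukolo*.

tabalka, ebzibukolo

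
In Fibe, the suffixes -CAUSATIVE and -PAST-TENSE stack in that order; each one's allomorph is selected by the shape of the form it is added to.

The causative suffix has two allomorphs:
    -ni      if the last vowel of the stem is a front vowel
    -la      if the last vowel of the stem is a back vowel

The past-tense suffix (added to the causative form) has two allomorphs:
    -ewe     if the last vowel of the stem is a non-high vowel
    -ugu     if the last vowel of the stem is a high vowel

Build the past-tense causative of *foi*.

foiniugu

The last vowel of *foi* is /i/, which is a front vowel, so the causative suffix is -ni, giving *foini*.
Since the last vowel of the causative form *foini* is /i/ (a high vowel), it takes -ugu, giving *foiniugu*.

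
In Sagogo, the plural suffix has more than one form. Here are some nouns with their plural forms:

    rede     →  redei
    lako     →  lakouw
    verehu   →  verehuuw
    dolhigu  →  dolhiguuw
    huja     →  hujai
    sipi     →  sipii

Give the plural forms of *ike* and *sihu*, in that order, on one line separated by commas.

ikei, sihuuw

The suffix is conditioned by the last vowel: -uw when the last vowel of the stem is a rounded vowel (*lako*, *verehu*, *dolhigu*); -i when the last vowel of the stem is an unrounded vowel (*rede*, *huja*, *sipi*).
*ike*: last vowel = /e/, an unrounded vowel → -i → *ikei*.
The last vowel of *sihu* is /u/, which is a rounded vowel, so the suffix is -uw, giving *sihuuw*.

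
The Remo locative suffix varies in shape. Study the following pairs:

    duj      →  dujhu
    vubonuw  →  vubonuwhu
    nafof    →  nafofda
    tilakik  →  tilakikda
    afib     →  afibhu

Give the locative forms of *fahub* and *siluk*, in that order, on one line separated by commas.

The suffix is conditioned by the final consonant: -da when the stem ends in a voiceless consonant (*nafof*, *tilakik*); -hu when the stem ends in a voiced consonant (*duj*, *vubonuw*, *afib*).
The final consonant of *fahub* is /b/, which is voiced, so the suffix is -hu, giving *fahubhu*.
*siluk* — final consonant /k/ (voiceless) → -da → *silukda*.

fahubhu, silukda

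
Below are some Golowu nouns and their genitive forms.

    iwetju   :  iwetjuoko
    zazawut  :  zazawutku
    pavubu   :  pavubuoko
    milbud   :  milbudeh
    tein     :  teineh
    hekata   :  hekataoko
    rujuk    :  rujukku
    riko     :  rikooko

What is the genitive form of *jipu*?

jipuoko

The suffix is conditioned by the final sound: -ku when the stem ends in a voiceless consonant (*zazawut*, *rujuk*); -eh when the stem ends in a voiced consonant (*milbud*, *tein*); -oko when the stem ends in a vowel (*iwetju*, *pavubu*, *hekata*, *riko*).
*jipu* — final sound /u/ (a vowel) → -oko → *jipuoko*.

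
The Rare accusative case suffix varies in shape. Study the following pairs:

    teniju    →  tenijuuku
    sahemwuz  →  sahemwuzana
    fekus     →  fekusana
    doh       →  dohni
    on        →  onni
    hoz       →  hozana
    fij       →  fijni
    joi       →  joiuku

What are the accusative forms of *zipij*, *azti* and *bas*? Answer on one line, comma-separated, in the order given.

zipijni, aztiuku, basana

The alternation tracks the final sound of the stem — -ana when the stem ends in a sibilant (*sahemwuz*, *fekus*, *hoz*); -ni when the stem ends in a non-sibilant consonant (*doh*, *on*, *fij*); -uku when the stem ends in a vowel (*teniju*, *joi*).
*zipij*: final sound = /j/, a non-sibilant consonant → -ni → *zipijni*.
The final sound of *azti* is /i/, which is a vowel, so the suffix is -uku, giving *aztiuku*.
Since the final sound of *bas* is /s/ (a sibilant), it takes -ana, giving *basana*.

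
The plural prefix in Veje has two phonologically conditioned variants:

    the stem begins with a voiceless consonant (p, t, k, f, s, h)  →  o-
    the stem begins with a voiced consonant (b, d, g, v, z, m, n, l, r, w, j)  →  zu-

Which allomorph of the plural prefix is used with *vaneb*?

zu-

The first consonant of *vaneb* is /v/, which is voiced, so the prefix is zu-.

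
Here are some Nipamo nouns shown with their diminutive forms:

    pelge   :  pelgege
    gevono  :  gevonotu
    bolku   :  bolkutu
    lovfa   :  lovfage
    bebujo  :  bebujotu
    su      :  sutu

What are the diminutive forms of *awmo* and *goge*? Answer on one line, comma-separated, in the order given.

awmotu, gogege

Looking at the last vowel of each stem: -tu when the last vowel of the stem is a rounded vowel (*gevono*, *bolku*, *bebujo*, *su*); -ge when the last vowel of the stem is an unrounded vowel (*pelge*, *lovfa*).
The last vowel of *awmo* is /o/, which is a rounded vowel, so the suffix is -tu, giving *awmotu*.
Since the last vowel of *goge* is /e/ (an unrounded vowel), it takes -ge, giving *gogege*.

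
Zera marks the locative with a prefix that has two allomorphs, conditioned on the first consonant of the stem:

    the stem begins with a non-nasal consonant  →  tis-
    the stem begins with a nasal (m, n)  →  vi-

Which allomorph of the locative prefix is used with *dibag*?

tis-

*dibag* — first consonant /d/ (non-nasal) → tis-.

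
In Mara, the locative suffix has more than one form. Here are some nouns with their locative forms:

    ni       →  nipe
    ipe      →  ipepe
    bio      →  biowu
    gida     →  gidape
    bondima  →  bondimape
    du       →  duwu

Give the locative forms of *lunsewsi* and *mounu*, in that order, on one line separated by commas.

lunsewsipe, mounuwu

Looking at the last vowel of each stem: -wu when the last vowel of the stem is a rounded vowel (*bio*, *du*); -pe when the last vowel of the stem is an unrounded vowel (*ni*, *ipe*, *gida*, *bondima*).
*lunsewsi* — last vowel /i/ (an unrounded vowel) → -pe → *lunsewsipe*.
*mounu* — last vowel /u/ (a rounded vowel) → -wu → *mounuwu*.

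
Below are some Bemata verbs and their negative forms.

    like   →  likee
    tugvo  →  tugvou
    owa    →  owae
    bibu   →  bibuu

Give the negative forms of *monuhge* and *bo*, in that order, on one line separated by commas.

Looking at the last vowel of each stem: -u when the last vowel of the stem is a rounded vowel (*tugvo*, *bibu*); -e when the last vowel of the stem is an unrounded vowel (*like*, *owa*).
*monuhge* — last vowel /e/ (an unrounded vowel) → -e → *monuhgee*.
*bo* — last vowel /o/ (a rounded vowel) → -u → *bou*.

monuhgee, bou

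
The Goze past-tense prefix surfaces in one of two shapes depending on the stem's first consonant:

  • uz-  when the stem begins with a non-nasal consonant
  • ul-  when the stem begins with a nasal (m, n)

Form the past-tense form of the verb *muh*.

*muh* — first consonant /m/ (a nasal) → ul- → *ulmuh*.

ulmuh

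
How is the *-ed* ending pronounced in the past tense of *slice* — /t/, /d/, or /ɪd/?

The stem *slice* ends in a voiceless consonant other than /t/.
The -ed suffix is realized as /ɪd/ after /t, d/; as /t/ after other voiceless consonants; and as /d/ after other voiced sounds.
So -ed on *slice* is pronounced /t/.

/t/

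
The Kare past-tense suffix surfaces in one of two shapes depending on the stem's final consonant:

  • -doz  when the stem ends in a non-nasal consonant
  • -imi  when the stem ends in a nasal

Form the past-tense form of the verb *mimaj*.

mimajdoz

Since the final consonant of *mimaj* is /j/ (non-nasal), it takes -doz, giving *mimajdoz*.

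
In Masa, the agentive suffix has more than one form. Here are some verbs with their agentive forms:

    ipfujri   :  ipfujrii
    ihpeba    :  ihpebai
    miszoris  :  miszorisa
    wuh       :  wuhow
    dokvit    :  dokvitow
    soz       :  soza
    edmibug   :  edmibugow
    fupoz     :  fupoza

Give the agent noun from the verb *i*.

Looking at the final sound of each stem: -a when the stem ends in a sibilant (*miszoris*, *soz*, *fupoz*); -ow when the stem ends in a non-sibilant consonant (*wuh*, *dokvit*, *edmibug*); -i when the stem ends in a vowel (*ipfujri*, *ihpeba*).
The final sound of *i* is /i/, which is a vowel, so the suffix is -i, giving *ii*.

ii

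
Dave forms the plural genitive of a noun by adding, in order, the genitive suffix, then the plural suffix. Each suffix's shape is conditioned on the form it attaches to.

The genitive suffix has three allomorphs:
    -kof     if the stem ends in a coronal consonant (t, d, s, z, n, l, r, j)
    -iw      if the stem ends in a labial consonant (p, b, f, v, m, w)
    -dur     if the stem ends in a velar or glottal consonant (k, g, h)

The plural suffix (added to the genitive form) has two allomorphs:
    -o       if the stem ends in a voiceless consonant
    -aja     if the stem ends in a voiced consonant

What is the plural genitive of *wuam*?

The final consonant of *wuam* is /m/, which is labial, so the genitive suffix is -iw, giving *wuamiw*.
The genitive form *wuamiw*: final consonant = /w/, voiced → -aja → *wuamiwaja*.

wuamiwaja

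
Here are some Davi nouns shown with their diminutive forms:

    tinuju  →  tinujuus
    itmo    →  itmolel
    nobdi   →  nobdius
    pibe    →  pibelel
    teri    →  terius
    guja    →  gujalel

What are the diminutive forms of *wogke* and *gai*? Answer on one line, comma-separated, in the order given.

Looking at the last vowel of each stem: -us when the last vowel of the stem is a high vowel (*tinuju*, *nobdi*, *teri*); -lel when the last vowel of the stem is a non-high vowel (*itmo*, *pibe*, *guja*).
*wogke* — last vowel /e/ (a non-high vowel) → -lel → *wogkelel*.
*gai*: last vowel = /i/, a high vowel → -us → *gaius*.

wogkelel, gaius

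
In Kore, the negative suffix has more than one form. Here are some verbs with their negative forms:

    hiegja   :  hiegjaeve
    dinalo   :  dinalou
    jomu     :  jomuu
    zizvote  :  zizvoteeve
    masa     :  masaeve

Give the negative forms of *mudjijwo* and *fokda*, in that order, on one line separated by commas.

The suffix is conditioned by the last vowel: -u when the last vowel of the stem is a rounded vowel (*dinalo*, *jomu*); -eve when the last vowel of the stem is an unrounded vowel (*hiegja*, *zizvote*, *masa*).
*mudjijwo*: last vowel = /o/, a rounded vowel → -u → *mudjijwou*.
*fokda*: last vowel = /a/, an unrounded vowel → -eve → *fokdaeve*.

mudjijwou, fokdaeve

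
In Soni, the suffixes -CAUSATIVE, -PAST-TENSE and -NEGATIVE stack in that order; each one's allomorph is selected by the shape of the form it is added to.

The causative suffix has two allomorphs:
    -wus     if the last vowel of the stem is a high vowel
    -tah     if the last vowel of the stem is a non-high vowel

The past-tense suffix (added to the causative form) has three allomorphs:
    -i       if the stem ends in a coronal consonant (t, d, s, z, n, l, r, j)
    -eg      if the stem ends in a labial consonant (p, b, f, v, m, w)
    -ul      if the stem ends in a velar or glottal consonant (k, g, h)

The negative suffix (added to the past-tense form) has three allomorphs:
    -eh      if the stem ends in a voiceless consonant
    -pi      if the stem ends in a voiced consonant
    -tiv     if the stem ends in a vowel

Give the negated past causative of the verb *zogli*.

The last vowel of *zogli* is /i/, which is a high vowel, so the causative suffix is -wus, giving *zogliwus*.
Since the final consonant of the causative form *zogliwus* is /s/ (coronal), it takes -i, giving *zogliwusi*.
The past-tense form *zogliwusi*: final sound = /i/, a vowel → -tiv → *zogliwusitiv*.

zogliwusitiv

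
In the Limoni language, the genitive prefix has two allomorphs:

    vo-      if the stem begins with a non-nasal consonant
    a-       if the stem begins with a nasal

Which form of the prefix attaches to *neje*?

a-

*neje* — first consonant /n/ (a nasal) → a-.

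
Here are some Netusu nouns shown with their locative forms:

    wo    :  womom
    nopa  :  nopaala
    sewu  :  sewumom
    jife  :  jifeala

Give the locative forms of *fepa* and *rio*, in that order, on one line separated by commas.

The pattern is rounding harmony: -mom when the last vowel of the stem is a rounded vowel (*wo*, *sewu*); -ala when the last vowel of the stem is an unrounded vowel (*nopa*, *jife*).
The last vowel of *fepa* is /a/, which is an unrounded vowel, so the suffix is -ala, giving *fepaala*.
*rio*: last vowel = /o/, a rounded vowel → -mom → *riomom*.

fepaala, riomom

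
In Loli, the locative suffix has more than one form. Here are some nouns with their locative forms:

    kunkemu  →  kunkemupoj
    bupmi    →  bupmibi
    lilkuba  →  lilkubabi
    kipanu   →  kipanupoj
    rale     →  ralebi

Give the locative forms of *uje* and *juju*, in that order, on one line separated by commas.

ujebi, jujupoj

The alternation tracks the last vowel of the stem — -poj when the last vowel of the stem is a rounded vowel (*kunkemu*, *kipanu*); -bi when the last vowel of the stem is an unrounded vowel (*bupmi*, *lilkuba*, *rale*).
The last vowel of *uje* is /e/, which is an unrounded vowel, so the suffix is -bi, giving *ujebi*.
The last vowel of *juju* is /u/, which is a rounded vowel, so the suffix is -poj, giving *jujupoj*.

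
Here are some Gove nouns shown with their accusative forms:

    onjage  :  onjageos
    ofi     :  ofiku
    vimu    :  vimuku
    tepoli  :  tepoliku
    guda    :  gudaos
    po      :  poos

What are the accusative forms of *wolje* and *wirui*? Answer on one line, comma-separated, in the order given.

woljeos, wiruiku

Looking at the last vowel of each stem: -ku when the last vowel of the stem is a high vowel (*ofi*, *vimu*, *tepoli*); -os when the last vowel of the stem is a non-high vowel (*onjage*, *guda*, *po*).
*wolje*: last vowel = /e/, a non-high vowel → -os → *woljeos*.
Since the last vowel of *wirui* is /i/ (a high vowel), it takes -ku, giving *wiruiku*.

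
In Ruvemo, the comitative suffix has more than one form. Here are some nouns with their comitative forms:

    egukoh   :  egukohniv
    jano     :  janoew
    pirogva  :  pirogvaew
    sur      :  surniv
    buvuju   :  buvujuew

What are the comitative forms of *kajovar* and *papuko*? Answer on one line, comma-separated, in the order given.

kajovarniv, papukoew

Looking at the final sound of each stem: -niv when the stem ends in a consonant (*egukoh*, *sur*); -ew when the stem ends in a vowel (*jano*, *pirogva*, *buvuju*).
*kajovar*: final sound = /r/, a consonant → -niv → *kajovarniv*.
*papuko* — final sound /o/ (a vowel) → -ew → *papukoew*.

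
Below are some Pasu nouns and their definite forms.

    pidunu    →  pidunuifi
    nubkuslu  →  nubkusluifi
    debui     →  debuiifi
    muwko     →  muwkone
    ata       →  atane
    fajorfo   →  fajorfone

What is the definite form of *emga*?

The pattern is height harmony: -ifi when the last vowel of the stem is a high vowel (*pidunu*, *nubkuslu*, *debui*); -ne when the last vowel of the stem is a non-high vowel (*muwko*, *ata*, *fajorfo*).
*emga* — last vowel /a/ (a non-high vowel) → -ne → *emgane*.

emgane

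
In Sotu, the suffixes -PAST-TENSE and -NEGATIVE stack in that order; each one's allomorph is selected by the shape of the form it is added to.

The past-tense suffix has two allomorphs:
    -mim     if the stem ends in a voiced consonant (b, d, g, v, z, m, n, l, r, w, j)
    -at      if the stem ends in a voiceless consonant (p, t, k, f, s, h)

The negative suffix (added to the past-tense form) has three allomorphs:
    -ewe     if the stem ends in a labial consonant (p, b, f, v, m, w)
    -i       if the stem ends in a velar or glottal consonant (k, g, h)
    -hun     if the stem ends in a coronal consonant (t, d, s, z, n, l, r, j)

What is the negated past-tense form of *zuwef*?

The final consonant of *zuwef* is /f/, which is voiceless, so the past-tense suffix is -at, giving *zuwefat*.
The past-tense form *zuwefat* — final consonant /t/ (coronal) → -hun → *zuwefathun*.

zuwefathun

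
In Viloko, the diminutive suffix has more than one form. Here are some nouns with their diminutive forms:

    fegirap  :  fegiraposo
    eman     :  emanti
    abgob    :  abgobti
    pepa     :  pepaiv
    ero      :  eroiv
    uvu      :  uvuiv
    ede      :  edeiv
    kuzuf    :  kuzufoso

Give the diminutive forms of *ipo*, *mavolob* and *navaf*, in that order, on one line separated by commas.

The suffix is conditioned by the final sound: -oso when the stem ends in a voiceless consonant (*fegirap*, *kuzuf*); -ti when the stem ends in a voiced consonant (*eman*, *abgob*); -iv when the stem ends in a vowel (*pepa*, *ero*, *uvu*, *ede*).
*ipo*: final sound = /o/, a vowel → -iv → *ipoiv*.
*mavolob* — final sound /b/ (a voiced consonant) → -ti → *mavolobti*.
*navaf*: final sound = /f/, a voiceless consonant → -oso → *navafoso*.

ipoiv, mavolobti, navafoso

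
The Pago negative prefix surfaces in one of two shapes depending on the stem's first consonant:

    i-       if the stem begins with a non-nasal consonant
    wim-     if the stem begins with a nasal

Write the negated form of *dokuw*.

*dokuw* — first consonant /d/ (non-nasal) → i- → *idokuw*.

idokuw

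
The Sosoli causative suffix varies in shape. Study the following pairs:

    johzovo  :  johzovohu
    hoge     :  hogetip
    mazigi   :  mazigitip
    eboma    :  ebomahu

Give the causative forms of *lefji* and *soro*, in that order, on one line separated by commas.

The pattern is front/back vowel harmony: -tip when the last vowel of the stem is a front vowel (*hoge*, *mazigi*); -hu when the last vowel of the stem is a back vowel (*johzovo*, *eboma*).
The last vowel of *lefji* is /i/, which is a front vowel, so the suffix is -tip, giving *lefjitip*.
Since the last vowel of *soro* is /o/ (a back vowel), it takes -hu, giving *sorohu*.

lefjitip, sorohu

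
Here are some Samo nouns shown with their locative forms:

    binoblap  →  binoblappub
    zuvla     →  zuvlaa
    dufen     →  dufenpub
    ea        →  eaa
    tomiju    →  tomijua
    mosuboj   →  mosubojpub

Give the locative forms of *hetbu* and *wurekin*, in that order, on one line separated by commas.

hetbua, wurekinpub

The alternation tracks the final sound of the stem — -pub when the stem ends in a consonant (*binoblap*, *dufen*, *mosuboj*); -a when the stem ends in a vowel (*zuvla*, *ea*, *tomiju*).
Since the final sound of *hetbu* is /u/ (a vowel), it takes -a, giving *hetbua*.
Since the final sound of *wurekin* is /n/ (a consonant), it takes -pub, giving *wurekinpub*.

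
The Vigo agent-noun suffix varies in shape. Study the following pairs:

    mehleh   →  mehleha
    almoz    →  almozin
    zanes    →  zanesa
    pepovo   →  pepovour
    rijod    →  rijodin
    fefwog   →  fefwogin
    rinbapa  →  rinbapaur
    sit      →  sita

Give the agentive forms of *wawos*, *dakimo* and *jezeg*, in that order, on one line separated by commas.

The pattern is voicing of the final sound: -a when the stem ends in a voiceless consonant (*mehleh*, *zanes*, *sit*); -in when the stem ends in a voiced consonant (*almoz*, *rijod*, *fefwog*); -ur when the stem ends in a vowel (*pepovo*, *rinbapa*).
*wawos*: final sound = /s/, a voiceless consonant → -a → *wawosa*.
Since the final sound of *dakimo* is /o/ (a vowel), it takes -ur, giving *dakimour*.
*jezeg* — final sound /g/ (a voiced consonant) → -in → *jezegin*.

wawosa, dakimour, jezegin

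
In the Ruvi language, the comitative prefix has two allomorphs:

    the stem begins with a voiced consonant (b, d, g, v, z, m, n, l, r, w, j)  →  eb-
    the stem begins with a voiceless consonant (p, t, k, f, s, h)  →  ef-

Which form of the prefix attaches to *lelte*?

*lelte*: first consonant = /l/, voiced → eb-.

eb-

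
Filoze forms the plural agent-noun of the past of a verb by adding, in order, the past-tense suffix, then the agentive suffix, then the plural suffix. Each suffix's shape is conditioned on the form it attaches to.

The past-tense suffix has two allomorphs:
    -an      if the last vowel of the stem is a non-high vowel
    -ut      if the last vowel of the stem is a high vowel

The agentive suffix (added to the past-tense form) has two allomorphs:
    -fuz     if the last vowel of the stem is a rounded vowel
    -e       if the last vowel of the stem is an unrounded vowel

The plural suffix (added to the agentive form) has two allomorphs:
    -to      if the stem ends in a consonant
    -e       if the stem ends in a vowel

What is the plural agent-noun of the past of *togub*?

togubutfuzto

*togub* — last vowel /u/ (a high vowel) → -ut → *togubut*.
The past-tense form *togubut* — last vowel /u/ (a rounded vowel) → -fuz → *togubutfuz*.
Since the final sound of the agentive form *togubutfuz* is /z/ (a consonant), it takes -to, giving *togubutfuzto*.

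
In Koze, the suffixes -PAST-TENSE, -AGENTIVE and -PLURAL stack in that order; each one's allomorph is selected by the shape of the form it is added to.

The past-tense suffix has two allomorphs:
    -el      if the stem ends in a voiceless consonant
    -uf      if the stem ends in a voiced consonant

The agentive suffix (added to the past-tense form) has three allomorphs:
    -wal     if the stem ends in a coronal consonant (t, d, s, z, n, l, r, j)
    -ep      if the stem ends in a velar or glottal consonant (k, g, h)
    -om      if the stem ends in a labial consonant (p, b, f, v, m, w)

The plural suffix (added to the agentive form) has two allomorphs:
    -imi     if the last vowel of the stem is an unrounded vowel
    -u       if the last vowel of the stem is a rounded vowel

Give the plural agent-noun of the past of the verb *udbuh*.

udbuhelwalimi

The final consonant of *udbuh* is /h/, which is voiceless, so the past-tense suffix is -el, giving *udbuhel*.
The past-tense form *udbuhel* — final consonant /l/ (coronal) → -wal → *udbuhelwal*.
The agentive form *udbuhelwal*: last vowel = /a/, an unrounded vowel → -imi → *udbuhelwalimi*.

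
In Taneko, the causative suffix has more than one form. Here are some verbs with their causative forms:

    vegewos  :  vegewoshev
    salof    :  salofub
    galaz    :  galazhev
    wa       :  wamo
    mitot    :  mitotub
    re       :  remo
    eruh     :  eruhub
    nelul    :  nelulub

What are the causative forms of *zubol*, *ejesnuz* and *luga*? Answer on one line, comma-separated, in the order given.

zubolub, ejesnuzhev, lugamo

The suffix is conditioned by the final sound: -hev when the stem ends in a sibilant (*vegewos*, *galaz*); -ub when the stem ends in a non-sibilant consonant (*salof*, *mitot*, *eruh*, *nelul*); -mo when the stem ends in a vowel (*wa*, *re*).
*zubol* — final sound /l/ (a non-sibilant consonant) → -ub → *zubolub*.
The final sound of *ejesnuz* is /z/, which is a sibilant, so the suffix is -hev, giving *ejesnuzhev*.
*luga* — final sound /a/ (a vowel) → -mo → *lugamo*.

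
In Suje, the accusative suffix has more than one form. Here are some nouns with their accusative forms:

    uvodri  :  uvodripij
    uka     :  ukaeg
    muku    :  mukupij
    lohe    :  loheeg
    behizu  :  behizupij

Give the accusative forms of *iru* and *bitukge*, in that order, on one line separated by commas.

irupij, bitukgeeg

The pattern is height harmony: -pij when the last vowel of the stem is a high vowel (*uvodri*, *muku*, *behizu*); -eg when the last vowel of the stem is a non-high vowel (*uka*, *lohe*).
*iru*: last vowel = /u/, a high vowel → -pij → *irupij*.
Since the last vowel of *bitukge* is /e/ (a non-high vowel), it takes -eg, giving *bitukgeeg*.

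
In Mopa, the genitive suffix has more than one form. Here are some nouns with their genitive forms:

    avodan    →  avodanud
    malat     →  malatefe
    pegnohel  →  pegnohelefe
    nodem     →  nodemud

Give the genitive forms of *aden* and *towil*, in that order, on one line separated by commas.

adenud, towilefe

Looking at the final consonant of each stem: -ud when the stem ends in a nasal (*avodan*, *nodem*); -efe when the stem ends in a non-nasal consonant (*malat*, *pegnohel*).
*aden* — final consonant /n/ (a nasal) → -ud → *adenud*.
The final consonant of *towil* is /l/, which is non-nasal, so the suffix is -efe, giving *towilefe*.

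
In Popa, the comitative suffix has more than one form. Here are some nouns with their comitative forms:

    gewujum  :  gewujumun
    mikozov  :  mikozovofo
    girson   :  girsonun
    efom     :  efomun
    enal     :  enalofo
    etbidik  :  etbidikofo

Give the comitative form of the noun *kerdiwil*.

The alternation tracks the final consonant of the stem — -un when the stem ends in a nasal (*gewujum*, *girson*, *efom*); -ofo when the stem ends in a non-nasal consonant (*mikozov*, *enal*, *etbidik*).
Since the final consonant of *kerdiwil* is /l/ (non-nasal), it takes -ofo, giving *kerdiwilofo*.

kerdiwilofo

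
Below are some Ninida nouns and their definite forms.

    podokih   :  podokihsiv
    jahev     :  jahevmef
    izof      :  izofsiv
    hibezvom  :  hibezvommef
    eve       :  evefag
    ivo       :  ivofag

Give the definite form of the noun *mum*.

mummef

Looking at the final sound of each stem: -siv when the stem ends in a voiceless consonant (*podokih*, *izof*); -mef when the stem ends in a voiced consonant (*jahev*, *hibezvom*); -fag when the stem ends in a vowel (*eve*, *ivo*).
The final sound of *mum* is /m/, which is a voiced consonant, so the suffix is -mef, giving *mummef*.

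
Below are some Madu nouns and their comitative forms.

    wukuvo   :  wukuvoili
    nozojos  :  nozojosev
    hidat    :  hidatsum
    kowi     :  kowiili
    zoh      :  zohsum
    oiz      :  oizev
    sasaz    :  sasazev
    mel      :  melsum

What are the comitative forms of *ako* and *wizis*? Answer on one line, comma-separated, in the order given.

The pattern is sibilance of the final sound: -ev when the stem ends in a sibilant (*nozojos*, *oiz*, *sasaz*); -sum when the stem ends in a non-sibilant consonant (*hidat*, *zoh*, *mel*); -ili when the stem ends in a vowel (*wukuvo*, *kowi*).
The final sound of *ako* is /o/, which is a vowel, so the suffix is -ili, giving *akoili*.
Since the final sound of *wizis* is /s/ (a sibilant), it takes -ev, giving *wizisev*.

akoili, wizisev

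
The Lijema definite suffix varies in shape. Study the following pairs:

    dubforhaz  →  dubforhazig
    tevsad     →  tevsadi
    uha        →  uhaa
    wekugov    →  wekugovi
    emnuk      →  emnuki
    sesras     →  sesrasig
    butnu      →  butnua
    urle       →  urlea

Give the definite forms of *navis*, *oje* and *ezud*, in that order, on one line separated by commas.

The suffix is conditioned by the final sound: -ig when the stem ends in a sibilant (*dubforhaz*, *sesras*); -i when the stem ends in a non-sibilant consonant (*tevsad*, *wekugov*, *emnuk*); -a when the stem ends in a vowel (*uha*, *butnu*, *urle*).
Since the final sound of *navis* is /s/ (a sibilant), it takes -ig, giving *navisig*.
Since the final sound of *oje* is /e/ (a vowel), it takes -a, giving *ojea*.
The final sound of *ezud* is /d/, which is a non-sibilant consonant, so the suffix is -i, giving *ezudi*.

navisig, ojea, ezudi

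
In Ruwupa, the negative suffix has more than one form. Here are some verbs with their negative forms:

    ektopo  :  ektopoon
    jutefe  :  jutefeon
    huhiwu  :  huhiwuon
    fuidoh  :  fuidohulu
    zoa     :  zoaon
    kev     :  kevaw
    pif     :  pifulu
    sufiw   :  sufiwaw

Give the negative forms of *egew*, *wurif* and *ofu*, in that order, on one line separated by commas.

egewaw, wurifulu, ofuon

The suffix is conditioned by the final sound: -ulu when the stem ends in a voiceless consonant (*fuidoh*, *pif*); -aw when the stem ends in a voiced consonant (*kev*, *sufiw*); -on when the stem ends in a vowel (*ektopo*, *jutefe*, *huhiwu*, *zoa*).
The final sound of *egew* is /w/, which is a voiced consonant, so the suffix is -aw, giving *egewaw*.
The final sound of *wurif* is /f/, which is a voiceless consonant, so the suffix is -ulu, giving *wurifulu*.
*ofu*: final sound = /u/, a vowel → -on → *ofuon*.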